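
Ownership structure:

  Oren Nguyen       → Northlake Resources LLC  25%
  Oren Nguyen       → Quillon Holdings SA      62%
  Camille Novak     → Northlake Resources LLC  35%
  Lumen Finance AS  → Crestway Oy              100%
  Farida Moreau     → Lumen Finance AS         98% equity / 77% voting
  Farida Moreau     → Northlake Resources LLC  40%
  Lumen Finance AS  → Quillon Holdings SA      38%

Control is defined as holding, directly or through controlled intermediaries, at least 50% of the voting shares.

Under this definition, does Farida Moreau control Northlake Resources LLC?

No

Farida holds 77% of Lumen, so Farida controls Lumen.
Lumen holds 100% of Crestway, so Farida controls Crestway.
In Northlake, Farida's side holds only 40%, not ≥ 50%.
So Farida does not control Northlake.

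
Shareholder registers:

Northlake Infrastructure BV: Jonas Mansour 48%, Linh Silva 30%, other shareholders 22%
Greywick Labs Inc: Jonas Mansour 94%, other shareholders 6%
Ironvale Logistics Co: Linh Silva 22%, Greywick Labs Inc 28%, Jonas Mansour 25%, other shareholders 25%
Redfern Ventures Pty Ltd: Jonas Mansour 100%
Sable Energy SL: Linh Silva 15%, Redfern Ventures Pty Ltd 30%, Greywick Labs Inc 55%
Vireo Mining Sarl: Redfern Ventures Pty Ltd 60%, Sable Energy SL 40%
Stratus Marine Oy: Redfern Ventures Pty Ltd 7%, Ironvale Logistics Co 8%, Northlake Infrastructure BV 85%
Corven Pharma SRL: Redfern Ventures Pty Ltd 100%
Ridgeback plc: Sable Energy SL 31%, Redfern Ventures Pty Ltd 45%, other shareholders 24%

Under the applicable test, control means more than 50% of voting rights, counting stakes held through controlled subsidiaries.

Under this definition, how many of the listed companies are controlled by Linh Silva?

0

Linh's largest direct stake is 30% in Northlake, which does not meet the threshold.
Linh controls 0 companies.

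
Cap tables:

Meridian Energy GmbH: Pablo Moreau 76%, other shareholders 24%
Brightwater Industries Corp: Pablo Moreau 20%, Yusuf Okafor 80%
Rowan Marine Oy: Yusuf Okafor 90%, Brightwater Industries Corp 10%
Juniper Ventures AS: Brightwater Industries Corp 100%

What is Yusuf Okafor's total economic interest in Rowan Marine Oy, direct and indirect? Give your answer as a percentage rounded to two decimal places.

Yusuf reaches Rowan along 2 paths.
Direct stake: 90% = 90%.
Via Brightwater: 80% × 10% = 8%.
Total: 90% + 8% = 98%.
Rounded: 98.00%.

98.00%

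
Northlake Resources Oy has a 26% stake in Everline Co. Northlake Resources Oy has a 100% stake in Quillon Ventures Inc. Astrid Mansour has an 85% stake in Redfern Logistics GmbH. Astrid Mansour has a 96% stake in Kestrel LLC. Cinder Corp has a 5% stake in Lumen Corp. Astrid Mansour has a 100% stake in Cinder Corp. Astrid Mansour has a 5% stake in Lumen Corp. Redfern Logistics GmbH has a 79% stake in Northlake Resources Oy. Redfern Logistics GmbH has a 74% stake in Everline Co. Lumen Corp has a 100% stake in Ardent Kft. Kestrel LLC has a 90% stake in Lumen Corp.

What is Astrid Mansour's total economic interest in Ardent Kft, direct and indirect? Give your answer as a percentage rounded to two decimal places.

96.40%

Astrid reaches Ardent along 3 paths.
Via Kestrel → Lumen: 96% × 90% × 100% = 86.4%.
Via Cinder → Lumen: 100% × 5% × 100% = 5%.
Via Lumen: 5% × 100% = 5%.
Total: 86.4% + 5% + 5% = 96.4%.
Rounded: 96.40%.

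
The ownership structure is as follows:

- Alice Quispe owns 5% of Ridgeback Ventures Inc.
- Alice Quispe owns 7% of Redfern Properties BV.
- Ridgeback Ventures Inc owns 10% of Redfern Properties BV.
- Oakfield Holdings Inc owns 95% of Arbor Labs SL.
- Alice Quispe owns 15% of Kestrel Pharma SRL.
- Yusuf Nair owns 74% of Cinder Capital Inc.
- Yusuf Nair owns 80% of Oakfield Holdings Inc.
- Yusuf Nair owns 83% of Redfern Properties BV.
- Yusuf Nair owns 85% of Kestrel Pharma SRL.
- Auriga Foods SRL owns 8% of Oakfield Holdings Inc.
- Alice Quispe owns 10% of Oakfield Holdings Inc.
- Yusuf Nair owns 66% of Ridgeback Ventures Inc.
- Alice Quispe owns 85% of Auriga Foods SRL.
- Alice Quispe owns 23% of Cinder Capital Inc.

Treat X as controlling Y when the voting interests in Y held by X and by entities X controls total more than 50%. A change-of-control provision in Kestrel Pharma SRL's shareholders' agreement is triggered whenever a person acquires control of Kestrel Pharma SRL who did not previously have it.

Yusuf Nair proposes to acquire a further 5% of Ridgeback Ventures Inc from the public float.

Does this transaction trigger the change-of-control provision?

No

The purchase changes only Yusuf's holdings, so Yusuf is the only person who could newly come to control Kestrel.
Yusuf holds 85% of Kestrel, so Yusuf controls Kestrel.
So Yusuf already controls Kestrel before the transaction.
After the purchase, Yusuf's direct stake in Ridgeback rises to 66% + 5% = 71%.
Yusuf controlled Kestrel already, so this is not a new person acquiring control; every other person's position is unchanged or reduced.
No new person acquires control, so the clause is not triggered.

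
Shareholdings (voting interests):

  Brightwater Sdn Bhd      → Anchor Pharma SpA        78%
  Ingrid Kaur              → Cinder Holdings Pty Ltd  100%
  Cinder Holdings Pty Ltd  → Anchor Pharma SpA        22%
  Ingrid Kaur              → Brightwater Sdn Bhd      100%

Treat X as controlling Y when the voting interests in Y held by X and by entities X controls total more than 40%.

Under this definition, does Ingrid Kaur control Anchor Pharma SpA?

Ingrid holds 100% of Cinder, so Ingrid controls Cinder.
Ingrid holds 100% of Brightwater, so Ingrid controls Brightwater.
Brightwater and Cinder together hold 78% + 22% = 100% of Anchor, so Ingrid controls Anchor.

Yes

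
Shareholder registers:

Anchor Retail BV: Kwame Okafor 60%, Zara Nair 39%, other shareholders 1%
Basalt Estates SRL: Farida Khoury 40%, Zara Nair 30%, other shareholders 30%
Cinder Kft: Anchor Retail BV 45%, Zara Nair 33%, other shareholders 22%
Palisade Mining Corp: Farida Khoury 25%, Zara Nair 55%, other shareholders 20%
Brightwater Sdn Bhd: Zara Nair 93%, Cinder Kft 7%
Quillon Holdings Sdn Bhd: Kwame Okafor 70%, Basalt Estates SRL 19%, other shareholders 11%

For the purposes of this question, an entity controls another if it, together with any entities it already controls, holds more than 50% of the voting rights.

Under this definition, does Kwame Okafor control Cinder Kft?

No

Kwame holds 60% of Anchor, so Kwame controls Anchor.
Kwame holds 70% of Quillon, so Kwame controls Quillon.
In Cinder, Kwame's side holds only 45%, not > 50%.
So Kwame does not control Cinder.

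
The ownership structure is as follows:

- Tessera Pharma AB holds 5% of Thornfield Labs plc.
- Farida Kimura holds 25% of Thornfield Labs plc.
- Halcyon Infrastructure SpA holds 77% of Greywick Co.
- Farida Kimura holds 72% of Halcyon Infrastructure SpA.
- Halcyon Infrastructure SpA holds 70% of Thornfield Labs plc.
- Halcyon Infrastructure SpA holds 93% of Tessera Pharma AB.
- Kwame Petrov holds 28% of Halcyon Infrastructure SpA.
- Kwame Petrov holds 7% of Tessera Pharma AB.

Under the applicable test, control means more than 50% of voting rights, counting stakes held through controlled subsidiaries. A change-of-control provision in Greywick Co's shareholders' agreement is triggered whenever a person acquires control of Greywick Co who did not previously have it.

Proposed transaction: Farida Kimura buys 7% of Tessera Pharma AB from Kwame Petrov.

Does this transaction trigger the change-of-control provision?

No

The purchase adds only to Farida's holdings (Kwame's stake shrinks), so Farida is the only person who could newly come to control Greywick.
Farida holds 72% of Halcyon, so Farida controls Halcyon.
Halcyon holds 77% of Greywick, so Farida controls Greywick.
So Farida already controls Greywick before the transaction.
After the purchase, Farida holds 7% of Tessera directly, and Kwame's stake falls to 0%.
Farida controlled Greywick already, so this is not a new person acquiring control; every other person's position is unchanged or reduced.
No new person acquires control, so the clause is not triggered.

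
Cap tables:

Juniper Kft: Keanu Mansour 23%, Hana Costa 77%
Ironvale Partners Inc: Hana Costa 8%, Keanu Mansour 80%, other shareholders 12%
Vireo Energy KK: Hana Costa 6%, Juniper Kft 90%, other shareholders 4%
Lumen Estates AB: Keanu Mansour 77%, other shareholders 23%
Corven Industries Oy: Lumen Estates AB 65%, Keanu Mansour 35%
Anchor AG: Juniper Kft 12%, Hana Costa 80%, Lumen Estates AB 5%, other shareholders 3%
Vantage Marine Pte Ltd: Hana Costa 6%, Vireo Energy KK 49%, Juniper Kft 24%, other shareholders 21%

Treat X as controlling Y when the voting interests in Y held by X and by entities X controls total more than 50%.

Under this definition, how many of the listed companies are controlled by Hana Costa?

Hana holds 77% of Juniper, so Hana controls Juniper.
Hana and Juniper together hold 6% + 90% = 96% of Vireo, so Hana controls Vireo.
Juniper and Hana together hold 12% + 80% = 92% of Anchor, so Hana controls Anchor.
Hana and Vireo and Juniper together hold 6% + 49% + 24% = 79% of Vantage, so Hana controls Vantage.
No other company's threshold is met.
Hana controls 4 companies.

4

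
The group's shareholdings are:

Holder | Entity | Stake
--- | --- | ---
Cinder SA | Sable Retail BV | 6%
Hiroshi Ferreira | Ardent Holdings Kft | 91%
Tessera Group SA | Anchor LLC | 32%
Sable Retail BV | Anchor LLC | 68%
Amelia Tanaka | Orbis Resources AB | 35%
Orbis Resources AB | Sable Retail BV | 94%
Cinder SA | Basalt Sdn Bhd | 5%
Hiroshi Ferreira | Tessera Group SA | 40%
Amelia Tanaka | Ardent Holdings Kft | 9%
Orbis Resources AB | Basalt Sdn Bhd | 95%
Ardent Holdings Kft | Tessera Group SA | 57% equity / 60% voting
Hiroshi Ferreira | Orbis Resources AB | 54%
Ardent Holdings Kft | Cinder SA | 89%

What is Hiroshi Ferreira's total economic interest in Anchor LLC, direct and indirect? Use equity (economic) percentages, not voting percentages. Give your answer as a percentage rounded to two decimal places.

67.22%

Hiroshi reaches Anchor along 4 paths.
Via Ardent → Tessera: 91% × 57% × 32% = 16.5984%.
Via Tessera: 40% × 32% = 12.8%.
Via Orbis → Sable: 54% × 94% × 68% = 34.5168%.
Via Ardent → Cinder → Sable: 91% × 89% × 6% × 68% = 3.304392%.
Total: 16.5984% + 12.8% + 34.5168% + 3.304392% = 67.219592%.
Rounded: 67.22%.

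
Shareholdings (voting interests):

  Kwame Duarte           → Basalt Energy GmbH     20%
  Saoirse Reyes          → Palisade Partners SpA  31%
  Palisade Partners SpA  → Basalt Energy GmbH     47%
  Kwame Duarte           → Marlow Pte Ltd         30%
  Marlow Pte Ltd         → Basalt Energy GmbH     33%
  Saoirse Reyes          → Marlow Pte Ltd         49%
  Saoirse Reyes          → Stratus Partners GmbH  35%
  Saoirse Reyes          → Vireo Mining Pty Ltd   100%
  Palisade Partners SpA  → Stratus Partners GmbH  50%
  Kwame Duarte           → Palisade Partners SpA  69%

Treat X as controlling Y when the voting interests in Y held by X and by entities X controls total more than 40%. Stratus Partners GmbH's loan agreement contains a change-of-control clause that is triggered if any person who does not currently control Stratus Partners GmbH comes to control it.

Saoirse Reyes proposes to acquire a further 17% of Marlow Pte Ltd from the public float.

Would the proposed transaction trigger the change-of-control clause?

The purchase changes only Saoirse's holdings, so Saoirse is the only person who could newly come to control Stratus.
Saoirse holds 49% of Marlow, so Saoirse controls Marlow.
Saoirse holds 100% of Vireo, so Saoirse controls Vireo.
In Stratus, Saoirse's side holds only 35%, not > 40%.
So before the transaction, Saoirse does not control Stratus.
After the purchase, Saoirse's direct stake in Marlow rises to 49% + 17% = 66%.
Saoirse holds 66% of Marlow, so Saoirse controls Marlow.
After the transaction, Saoirse's side holds 35% of Stratus, not > 40%, so Saoirse still does not control Stratus.
No new person acquires control, so the clause is not triggered.

No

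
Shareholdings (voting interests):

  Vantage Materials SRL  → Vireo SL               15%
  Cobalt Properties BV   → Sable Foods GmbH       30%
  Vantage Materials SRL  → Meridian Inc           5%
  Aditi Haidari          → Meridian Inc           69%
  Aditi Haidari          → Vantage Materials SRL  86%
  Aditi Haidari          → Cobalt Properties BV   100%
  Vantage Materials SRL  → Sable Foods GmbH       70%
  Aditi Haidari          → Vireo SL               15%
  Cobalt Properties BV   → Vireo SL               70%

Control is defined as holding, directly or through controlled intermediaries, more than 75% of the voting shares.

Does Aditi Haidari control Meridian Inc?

Aditi holds 100% of Cobalt, so Aditi controls Cobalt.
Aditi holds 86% of Vantage, so Aditi controls Vantage.
Cobalt and Vantage together hold 30% + 70% = 100% of Sable, so Aditi controls Sable.
Vantage and Aditi and Cobalt together hold 15% + 15% + 70% = 100% of Vireo, so Aditi controls Vireo.
In Meridian, Aditi's side holds only 69% + 5% = 74%, not > 75%.
So Aditi does not control Meridian.

No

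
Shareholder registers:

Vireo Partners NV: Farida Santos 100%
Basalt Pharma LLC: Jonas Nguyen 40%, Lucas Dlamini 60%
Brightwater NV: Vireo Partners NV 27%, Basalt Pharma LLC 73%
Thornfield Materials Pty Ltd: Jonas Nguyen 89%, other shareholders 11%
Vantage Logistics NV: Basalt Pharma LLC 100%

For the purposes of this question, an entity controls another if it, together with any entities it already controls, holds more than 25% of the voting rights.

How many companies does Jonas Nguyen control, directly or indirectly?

Jonas holds 40% of Basalt, so Jonas controls Basalt.
Basalt holds 73% of Brightwater, so Jonas controls Brightwater.
Jonas holds 89% of Thornfield, so Jonas controls Thornfield.
Basalt holds 100% of Vantage, so Jonas controls Vantage.
No other company's threshold is met.
Jonas controls 4 companies.

4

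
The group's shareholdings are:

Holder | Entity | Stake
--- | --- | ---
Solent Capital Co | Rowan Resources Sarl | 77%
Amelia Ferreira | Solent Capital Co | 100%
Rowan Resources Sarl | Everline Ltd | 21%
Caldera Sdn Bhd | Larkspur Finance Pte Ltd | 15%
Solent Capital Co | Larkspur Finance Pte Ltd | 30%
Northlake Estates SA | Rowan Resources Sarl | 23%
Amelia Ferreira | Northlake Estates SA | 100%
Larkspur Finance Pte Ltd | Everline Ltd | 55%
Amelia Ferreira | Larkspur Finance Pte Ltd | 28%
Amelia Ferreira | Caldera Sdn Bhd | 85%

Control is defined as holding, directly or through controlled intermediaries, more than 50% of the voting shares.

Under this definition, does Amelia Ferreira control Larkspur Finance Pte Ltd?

Amelia holds 100% of Solent, so Amelia controls Solent.
Amelia holds 85% of Caldera, so Amelia controls Caldera.
Caldera and Amelia and Solent together hold 15% + 28% + 30% = 73% of Larkspur, so Amelia controls Larkspur.

Yes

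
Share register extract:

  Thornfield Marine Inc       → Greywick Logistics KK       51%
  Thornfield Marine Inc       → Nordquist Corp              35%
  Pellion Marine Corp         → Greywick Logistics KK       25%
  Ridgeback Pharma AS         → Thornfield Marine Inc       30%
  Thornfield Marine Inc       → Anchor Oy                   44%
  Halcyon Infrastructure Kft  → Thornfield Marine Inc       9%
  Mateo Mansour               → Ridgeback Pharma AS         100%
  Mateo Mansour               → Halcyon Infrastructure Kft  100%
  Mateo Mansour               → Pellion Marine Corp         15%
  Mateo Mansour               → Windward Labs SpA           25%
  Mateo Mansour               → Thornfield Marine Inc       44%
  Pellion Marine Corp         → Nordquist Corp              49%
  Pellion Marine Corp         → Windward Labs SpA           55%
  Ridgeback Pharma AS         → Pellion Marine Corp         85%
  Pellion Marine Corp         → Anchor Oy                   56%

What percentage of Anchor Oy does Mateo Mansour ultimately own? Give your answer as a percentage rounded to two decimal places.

92.52%

Mateo reaches Anchor along 5 paths.
Via Ridgeback → Pellion: 100% × 85% × 56% = 47.6%.
Via Pellion: 15% × 56% = 8.4%.
Via Halcyon → Thornfield: 100% × 9% × 44% = 3.96%.
Via Ridgeback → Thornfield: 100% × 30% × 44% = 13.2%.
Via Thornfield: 44% × 44% = 19.36%.
Total: 47.6% + 8.4% + 3.96% + 13.2% + 19.36% = 92.52%.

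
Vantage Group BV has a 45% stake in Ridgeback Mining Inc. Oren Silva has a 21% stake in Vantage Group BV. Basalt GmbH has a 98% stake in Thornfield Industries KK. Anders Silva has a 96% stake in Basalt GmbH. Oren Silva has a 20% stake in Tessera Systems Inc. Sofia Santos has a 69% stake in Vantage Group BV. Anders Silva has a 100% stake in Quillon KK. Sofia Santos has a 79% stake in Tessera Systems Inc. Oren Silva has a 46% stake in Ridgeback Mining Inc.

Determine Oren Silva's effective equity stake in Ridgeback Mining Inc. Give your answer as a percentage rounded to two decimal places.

Oren reaches Ridgeback along 2 paths.
Direct stake: 46% = 46%.
Via Vantage: 21% × 45% = 9.45%.
Total: 46% + 9.45% = 55.45%.

55.45%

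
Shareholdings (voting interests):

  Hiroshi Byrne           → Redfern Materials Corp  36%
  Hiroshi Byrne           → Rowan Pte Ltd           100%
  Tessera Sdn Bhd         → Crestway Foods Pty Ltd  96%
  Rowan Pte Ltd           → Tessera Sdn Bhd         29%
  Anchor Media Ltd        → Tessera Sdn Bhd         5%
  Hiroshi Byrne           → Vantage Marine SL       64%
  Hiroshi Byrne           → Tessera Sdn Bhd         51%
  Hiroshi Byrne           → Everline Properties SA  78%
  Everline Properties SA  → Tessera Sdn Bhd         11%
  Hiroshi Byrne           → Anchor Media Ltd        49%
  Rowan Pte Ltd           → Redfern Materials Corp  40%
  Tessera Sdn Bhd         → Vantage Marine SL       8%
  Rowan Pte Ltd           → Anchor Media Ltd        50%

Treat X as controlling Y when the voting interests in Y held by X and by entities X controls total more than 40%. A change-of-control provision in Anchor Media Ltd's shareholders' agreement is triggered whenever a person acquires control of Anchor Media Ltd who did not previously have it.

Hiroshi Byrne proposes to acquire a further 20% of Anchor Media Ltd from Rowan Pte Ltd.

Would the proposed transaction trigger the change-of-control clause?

The purchase adds only to Hiroshi's holdings (Rowan's stake shrinks), so Hiroshi is the only person who could newly come to control Anchor.
Hiroshi holds 100% of Rowan, so Hiroshi controls Rowan.
Rowan and Hiroshi together hold 50% + 49% = 99% of Anchor, so Hiroshi controls Anchor.
So Hiroshi already controls Anchor before the transaction.
After the purchase, Hiroshi's direct stake in Anchor rises to 49% + 20% = 69%, and Rowan's stake falls to 30%.
Hiroshi controlled Anchor already, so this is not a new person acquiring control; every other person's position is unchanged or reduced.
No new person acquires control, so the clause is not triggered.

No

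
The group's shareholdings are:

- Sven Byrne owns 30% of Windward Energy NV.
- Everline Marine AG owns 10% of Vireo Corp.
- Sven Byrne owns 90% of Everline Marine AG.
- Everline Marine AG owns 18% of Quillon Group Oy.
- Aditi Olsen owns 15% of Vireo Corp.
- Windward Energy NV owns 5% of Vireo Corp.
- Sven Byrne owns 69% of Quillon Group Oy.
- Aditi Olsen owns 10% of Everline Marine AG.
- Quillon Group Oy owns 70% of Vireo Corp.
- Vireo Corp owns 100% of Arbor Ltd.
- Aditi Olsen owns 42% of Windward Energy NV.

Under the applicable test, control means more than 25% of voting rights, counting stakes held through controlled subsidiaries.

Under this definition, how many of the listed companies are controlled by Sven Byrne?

5

Sven holds 90% of Everline, so Sven controls Everline.
Sven holds 30% of Windward, so Sven controls Windward.
Everline and Sven together hold 18% + 69% = 87% of Quillon, so Sven controls Quillon.
Everline and Quillon and Windward together hold 10% + 70% + 5% = 85% of Vireo, so Sven controls Vireo.
Vireo holds 100% of Arbor, so Sven controls Arbor.
Sven controls 5 companies.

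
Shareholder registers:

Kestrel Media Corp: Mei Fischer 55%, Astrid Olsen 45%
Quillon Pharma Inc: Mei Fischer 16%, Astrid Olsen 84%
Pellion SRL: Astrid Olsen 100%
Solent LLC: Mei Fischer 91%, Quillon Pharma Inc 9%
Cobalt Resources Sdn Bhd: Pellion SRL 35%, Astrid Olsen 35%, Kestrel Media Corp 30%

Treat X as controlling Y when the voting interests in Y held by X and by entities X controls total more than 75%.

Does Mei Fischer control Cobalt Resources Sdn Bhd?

Mei holds 91% of Solent, so Mei controls Solent.
Neither Mei nor any entity Mei controls holds any voting interest in Cobalt.
So Mei does not control Cobalt.

No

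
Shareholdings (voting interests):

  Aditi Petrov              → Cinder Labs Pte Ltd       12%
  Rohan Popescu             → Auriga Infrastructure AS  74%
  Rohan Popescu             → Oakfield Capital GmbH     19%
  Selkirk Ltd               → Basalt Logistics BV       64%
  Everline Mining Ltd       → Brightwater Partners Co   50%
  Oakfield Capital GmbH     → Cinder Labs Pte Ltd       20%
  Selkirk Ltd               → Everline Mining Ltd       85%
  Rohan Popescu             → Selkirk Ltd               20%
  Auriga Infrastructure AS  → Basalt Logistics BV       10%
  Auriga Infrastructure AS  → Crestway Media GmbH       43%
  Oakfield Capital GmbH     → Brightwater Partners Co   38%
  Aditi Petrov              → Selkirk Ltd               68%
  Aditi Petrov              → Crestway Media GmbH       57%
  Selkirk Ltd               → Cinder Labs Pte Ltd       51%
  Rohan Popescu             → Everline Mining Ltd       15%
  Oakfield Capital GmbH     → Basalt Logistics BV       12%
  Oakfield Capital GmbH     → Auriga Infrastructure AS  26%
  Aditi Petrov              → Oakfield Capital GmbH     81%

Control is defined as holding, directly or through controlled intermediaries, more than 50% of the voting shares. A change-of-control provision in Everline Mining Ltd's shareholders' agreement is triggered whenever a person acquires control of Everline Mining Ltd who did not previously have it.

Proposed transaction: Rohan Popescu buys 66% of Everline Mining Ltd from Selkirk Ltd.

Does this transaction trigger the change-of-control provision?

The purchase adds only to Rohan's holdings (Selkirk's stake shrinks), so Rohan is the only person who could newly come to control Everline.
Rohan holds 74% of Auriga, so Rohan controls Auriga.
In Everline, Rohan's side holds only 15%, not > 50%.
So before the transaction, Rohan does not control Everline.
After the purchase, Rohan's direct stake in Everline rises to 15% + 66% = 81%, and Selkirk's stake falls to 19%.
Rohan holds 81% of Everline, so Rohan controls Everline.
Rohan did not control Everline before and does after, so the clause is triggered.

Yes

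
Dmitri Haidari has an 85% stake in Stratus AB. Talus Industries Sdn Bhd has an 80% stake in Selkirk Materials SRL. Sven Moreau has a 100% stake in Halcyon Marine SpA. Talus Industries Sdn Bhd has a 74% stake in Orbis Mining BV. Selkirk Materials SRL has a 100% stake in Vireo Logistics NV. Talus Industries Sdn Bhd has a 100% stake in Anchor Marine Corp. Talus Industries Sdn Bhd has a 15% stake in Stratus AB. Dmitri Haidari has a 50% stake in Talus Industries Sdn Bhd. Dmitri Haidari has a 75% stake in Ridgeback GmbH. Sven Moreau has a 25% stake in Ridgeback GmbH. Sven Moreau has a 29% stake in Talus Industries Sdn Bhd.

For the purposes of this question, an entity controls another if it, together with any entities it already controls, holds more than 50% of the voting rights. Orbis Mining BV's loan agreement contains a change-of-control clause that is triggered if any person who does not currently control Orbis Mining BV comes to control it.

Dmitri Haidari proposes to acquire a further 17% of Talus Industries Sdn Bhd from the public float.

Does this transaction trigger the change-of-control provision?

Yes

The purchase changes only Dmitri's holdings, so Dmitri is the only person who could newly come to control Orbis.
Dmitri holds 75% of Ridgeback, so Dmitri controls Ridgeback.
Dmitri holds 85% of Stratus, so Dmitri controls Stratus.
Neither Dmitri nor any entity Dmitri controls holds any voting interest in Orbis.
So before the transaction, Dmitri does not control Orbis.
After the purchase, Dmitri's direct stake in Talus rises to 50% + 17% = 67%.
Dmitri holds 67% of Talus, so Dmitri controls Talus.
Talus holds 74% of Orbis, so Dmitri controls Orbis.
Dmitri did not control Orbis before and does after, so the clause is triggered.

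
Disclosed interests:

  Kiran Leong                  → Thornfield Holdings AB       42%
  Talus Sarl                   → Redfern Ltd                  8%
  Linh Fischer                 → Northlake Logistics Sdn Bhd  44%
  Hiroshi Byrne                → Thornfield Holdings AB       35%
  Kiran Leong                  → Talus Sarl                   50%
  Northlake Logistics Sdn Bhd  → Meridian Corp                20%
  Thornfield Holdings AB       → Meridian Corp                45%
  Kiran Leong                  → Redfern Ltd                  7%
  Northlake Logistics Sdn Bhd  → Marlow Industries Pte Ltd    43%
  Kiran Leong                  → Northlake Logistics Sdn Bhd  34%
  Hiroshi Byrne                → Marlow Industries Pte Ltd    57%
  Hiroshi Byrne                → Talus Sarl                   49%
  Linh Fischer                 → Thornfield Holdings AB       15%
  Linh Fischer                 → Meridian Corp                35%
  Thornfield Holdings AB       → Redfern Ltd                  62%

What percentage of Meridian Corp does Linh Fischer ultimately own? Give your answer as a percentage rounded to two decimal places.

Linh reaches Meridian along 3 paths.
Direct stake: 35% = 35%.
Via Thornfield: 15% × 45% = 6.75%.
Via Northlake: 44% × 20% = 8.8%.
Total: 35% + 6.75% + 8.8% = 50.55%.

50.55%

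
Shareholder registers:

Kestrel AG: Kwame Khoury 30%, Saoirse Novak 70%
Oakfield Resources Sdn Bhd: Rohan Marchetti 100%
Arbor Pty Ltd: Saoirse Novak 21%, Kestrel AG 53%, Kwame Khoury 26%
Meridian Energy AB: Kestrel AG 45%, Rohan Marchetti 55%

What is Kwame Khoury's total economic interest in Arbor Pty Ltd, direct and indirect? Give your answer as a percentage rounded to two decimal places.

Kwame reaches Arbor along 2 paths.
Via Kestrel: 30% × 53% = 15.9%.
Direct stake: 26% = 26%.
Total: 15.9% + 26% = 41.9%.
Rounded: 41.90%.

41.90%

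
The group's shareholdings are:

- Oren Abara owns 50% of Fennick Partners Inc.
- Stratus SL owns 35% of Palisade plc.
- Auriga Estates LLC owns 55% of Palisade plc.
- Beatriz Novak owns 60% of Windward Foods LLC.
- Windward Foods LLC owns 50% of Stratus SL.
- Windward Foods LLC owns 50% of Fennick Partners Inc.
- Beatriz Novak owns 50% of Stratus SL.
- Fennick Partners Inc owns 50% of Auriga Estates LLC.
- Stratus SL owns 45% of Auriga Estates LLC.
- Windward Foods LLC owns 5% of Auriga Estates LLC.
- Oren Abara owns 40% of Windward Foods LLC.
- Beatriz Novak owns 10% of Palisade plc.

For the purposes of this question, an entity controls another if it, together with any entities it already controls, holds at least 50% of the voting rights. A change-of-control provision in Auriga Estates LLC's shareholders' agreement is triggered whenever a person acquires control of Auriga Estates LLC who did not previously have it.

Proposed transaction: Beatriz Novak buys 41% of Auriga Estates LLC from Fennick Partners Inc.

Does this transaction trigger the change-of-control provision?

No

The purchase adds only to Beatriz's holdings (Fennick's stake shrinks), so Beatriz is the only person who could newly come to control Auriga.
Beatriz holds 60% of Windward, so Beatriz controls Windward.
Windward and Beatriz together hold 50% + 50% = 100% of Stratus, so Beatriz controls Stratus.
Windward holds 50% of Fennick, so Beatriz controls Fennick.
Windward and Stratus and Fennick together hold 5% + 45% + 50% = 100% of Auriga, so Beatriz controls Auriga.
So Beatriz already controls Auriga before the transaction.
After the purchase, Beatriz holds 41% of Auriga directly, and Fennick's stake falls to 9%.
Beatriz controlled Auriga already, so this is not a new person acquiring control; every other person's position is unchanged or reduced.
No new person acquires control, so the clause is not triggered.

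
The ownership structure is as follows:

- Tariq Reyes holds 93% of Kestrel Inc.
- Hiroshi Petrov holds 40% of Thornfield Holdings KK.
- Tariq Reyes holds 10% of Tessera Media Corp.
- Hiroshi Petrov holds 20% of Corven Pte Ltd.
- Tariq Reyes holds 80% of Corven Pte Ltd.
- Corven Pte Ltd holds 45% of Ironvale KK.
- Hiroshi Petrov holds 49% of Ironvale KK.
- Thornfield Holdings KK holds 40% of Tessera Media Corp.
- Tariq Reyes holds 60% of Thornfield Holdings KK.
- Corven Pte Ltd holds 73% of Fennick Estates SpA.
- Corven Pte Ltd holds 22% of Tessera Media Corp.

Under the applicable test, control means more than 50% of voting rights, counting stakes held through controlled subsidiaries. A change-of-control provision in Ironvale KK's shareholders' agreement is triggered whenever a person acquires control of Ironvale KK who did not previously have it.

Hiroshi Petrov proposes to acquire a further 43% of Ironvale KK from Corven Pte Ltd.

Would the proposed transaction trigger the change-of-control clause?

The purchase adds only to Hiroshi's holdings (Corven's stake shrinks), so Hiroshi is the only person who could newly come to control Ironvale.
Hiroshi's largest direct stake is 49% in Ironvale, which does not meet the threshold, so Hiroshi controls no company.
In Ironvale, Hiroshi's side holds only 49%, not > 50%.
So before the transaction, Hiroshi does not control Ironvale.
After the purchase, Hiroshi's direct stake in Ironvale rises to 49% + 43% = 92%, and Corven's stake falls to 2%.
Hiroshi holds 92% of Ironvale, so Hiroshi controls Ironvale.
Hiroshi did not control Ironvale before and does after, so the clause is triggered.

Yes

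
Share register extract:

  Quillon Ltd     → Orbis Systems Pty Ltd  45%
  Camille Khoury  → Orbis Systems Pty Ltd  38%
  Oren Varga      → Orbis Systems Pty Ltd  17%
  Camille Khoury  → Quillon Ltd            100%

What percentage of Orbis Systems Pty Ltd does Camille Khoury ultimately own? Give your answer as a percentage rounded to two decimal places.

Camille reaches Orbis along 2 paths.
Direct stake: 38% = 38%.
Via Quillon: 100% × 45% = 45%.
Total: 38% + 45% = 83%.
Rounded: 83.00%.

83.00%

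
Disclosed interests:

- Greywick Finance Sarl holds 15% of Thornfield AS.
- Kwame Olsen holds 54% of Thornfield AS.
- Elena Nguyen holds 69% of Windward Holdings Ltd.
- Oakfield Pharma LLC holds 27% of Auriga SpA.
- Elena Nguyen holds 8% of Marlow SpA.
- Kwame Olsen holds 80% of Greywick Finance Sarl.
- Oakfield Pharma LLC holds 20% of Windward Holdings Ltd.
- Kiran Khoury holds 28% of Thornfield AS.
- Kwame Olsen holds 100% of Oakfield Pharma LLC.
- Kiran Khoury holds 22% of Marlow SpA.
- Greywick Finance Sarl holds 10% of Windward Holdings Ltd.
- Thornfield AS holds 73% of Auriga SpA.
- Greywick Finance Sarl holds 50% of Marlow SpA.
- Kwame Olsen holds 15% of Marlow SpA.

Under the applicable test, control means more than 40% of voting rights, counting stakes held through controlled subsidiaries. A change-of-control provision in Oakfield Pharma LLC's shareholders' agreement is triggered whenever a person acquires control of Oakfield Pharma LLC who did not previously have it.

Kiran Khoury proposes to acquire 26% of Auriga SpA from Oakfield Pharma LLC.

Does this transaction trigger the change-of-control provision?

No

The purchase adds only to Kiran's holdings (Oakfield's stake shrinks), so Kiran is the only person who could newly come to control Oakfield.
Kiran's largest direct stake is 28% in Thornfield, which does not meet the threshold, so Kiran controls no company.
Neither Kiran nor any entity Kiran controls holds any voting interest in Oakfield.
So before the transaction, Kiran does not control Oakfield.
After the purchase, Kiran holds 26% of Auriga directly, and Oakfield's stake falls to 1%.
Kiran's side now holds 26% of Auriga, not > 40%, so Kiran still does not control Auriga.
After the transaction, neither Kiran nor any entity Kiran controls holds a voting interest in Oakfield, so Kiran still does not control it.
No new person acquires control, so the clause is not triggered.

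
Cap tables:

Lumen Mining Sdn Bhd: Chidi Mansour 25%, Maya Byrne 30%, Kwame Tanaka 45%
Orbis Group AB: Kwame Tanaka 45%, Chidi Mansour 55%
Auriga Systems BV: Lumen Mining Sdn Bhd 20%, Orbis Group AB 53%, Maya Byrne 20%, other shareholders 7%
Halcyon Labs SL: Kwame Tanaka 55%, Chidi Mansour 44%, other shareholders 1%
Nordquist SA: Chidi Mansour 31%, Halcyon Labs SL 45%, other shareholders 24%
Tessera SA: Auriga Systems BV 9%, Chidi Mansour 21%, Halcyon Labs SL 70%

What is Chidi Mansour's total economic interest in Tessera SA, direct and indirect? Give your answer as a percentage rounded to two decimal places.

Chidi reaches Tessera along 4 paths.
Via Lumen → Auriga: 25% × 20% × 9% = 0.45%.
Via Orbis → Auriga: 55% × 53% × 9% = 2.6235%.
Direct stake: 21% = 21%.
Via Halcyon: 44% × 70% = 30.8%.
Total: 0.45% + 2.6235% + 21% + 30.8% = 54.8735%.
Rounded: 54.87%.

54.87%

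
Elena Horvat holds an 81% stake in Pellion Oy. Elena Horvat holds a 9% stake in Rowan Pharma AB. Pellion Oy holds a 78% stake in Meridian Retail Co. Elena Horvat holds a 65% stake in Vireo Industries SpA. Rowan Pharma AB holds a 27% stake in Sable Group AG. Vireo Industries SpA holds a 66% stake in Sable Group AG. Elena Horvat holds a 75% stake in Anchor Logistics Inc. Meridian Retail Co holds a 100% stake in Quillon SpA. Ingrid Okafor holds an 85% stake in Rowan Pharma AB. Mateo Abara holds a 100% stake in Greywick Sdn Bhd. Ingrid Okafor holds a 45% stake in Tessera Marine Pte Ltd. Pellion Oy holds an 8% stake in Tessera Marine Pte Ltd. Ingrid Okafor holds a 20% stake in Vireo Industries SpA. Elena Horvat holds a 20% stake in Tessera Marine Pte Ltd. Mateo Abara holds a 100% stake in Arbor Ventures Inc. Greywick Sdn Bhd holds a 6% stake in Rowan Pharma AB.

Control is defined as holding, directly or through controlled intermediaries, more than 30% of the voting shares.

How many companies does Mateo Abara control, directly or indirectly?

Mateo holds 100% of Greywick, so Mateo controls Greywick.
Mateo holds 100% of Arbor, so Mateo controls Arbor.
No other company's threshold is met.
Mateo controls 2 companies.

2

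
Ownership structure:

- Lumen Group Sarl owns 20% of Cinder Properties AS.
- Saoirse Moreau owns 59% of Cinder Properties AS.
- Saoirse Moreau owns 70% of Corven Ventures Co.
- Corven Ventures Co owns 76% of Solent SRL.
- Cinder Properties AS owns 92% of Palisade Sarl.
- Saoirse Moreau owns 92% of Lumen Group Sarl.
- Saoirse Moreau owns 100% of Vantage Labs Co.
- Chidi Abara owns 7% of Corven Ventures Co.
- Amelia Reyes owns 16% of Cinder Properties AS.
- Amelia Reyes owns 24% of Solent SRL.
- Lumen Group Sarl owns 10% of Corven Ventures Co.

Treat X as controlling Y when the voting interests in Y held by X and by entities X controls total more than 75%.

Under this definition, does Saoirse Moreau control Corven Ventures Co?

Saoirse holds 92% of Lumen, so Saoirse controls Lumen.
Saoirse and Lumen together hold 70% + 10% = 80% of Corven, so Saoirse controls Corven.

Yes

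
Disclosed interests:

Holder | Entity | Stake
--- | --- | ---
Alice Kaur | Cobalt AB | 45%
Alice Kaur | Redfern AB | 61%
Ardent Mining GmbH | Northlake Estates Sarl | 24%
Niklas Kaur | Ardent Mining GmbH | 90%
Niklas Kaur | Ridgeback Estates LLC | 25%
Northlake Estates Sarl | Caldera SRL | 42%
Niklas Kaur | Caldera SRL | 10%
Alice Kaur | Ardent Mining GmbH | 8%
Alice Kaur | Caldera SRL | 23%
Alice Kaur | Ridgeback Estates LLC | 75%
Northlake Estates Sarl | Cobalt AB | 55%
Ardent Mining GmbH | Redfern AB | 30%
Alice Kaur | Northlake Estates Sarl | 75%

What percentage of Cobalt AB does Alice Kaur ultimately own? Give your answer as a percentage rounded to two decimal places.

87.31%

Alice reaches Cobalt along 3 paths.
Direct stake: 45% = 45%.
Via Northlake: 75% × 55% = 41.25%.
Via Ardent → Northlake: 8% × 24% × 55% = 1.056%.
Total: 45% + 41.25% + 1.056% = 87.306%.
Rounded: 87.31%.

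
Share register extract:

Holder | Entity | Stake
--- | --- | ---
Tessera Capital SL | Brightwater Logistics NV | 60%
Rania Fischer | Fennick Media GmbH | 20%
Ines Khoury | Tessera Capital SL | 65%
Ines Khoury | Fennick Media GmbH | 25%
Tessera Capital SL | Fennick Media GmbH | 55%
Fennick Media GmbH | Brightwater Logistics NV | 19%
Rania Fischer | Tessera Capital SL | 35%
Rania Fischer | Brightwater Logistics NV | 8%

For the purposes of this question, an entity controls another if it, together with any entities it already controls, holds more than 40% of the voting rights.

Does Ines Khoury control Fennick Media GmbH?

Ines holds 65% of Tessera, so Ines controls Tessera.
Ines and Tessera together hold 25% + 55% = 80% of Fennick, so Ines controls Fennick.

Yes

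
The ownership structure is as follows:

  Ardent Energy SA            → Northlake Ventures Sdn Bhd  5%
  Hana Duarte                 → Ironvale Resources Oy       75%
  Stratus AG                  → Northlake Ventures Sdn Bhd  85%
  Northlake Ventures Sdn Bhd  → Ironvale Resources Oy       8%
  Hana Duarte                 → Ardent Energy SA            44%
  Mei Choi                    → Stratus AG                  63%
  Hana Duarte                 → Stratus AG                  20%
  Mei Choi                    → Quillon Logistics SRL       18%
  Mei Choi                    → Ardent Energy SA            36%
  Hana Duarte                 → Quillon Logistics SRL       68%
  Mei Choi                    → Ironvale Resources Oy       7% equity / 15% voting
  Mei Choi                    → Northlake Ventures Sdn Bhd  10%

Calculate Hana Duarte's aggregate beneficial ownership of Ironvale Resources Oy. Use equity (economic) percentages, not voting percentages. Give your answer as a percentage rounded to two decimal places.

Hana reaches Ironvale along 3 paths.
Direct stake: 75% = 75%.
Via Stratus → Northlake: 20% × 85% × 8% = 1.36%.
Via Ardent → Northlake: 44% × 5% × 8% = 0.176%.
Total: 75% + 1.36% + 0.176% = 76.536%.
Rounded: 76.54%.

76.54%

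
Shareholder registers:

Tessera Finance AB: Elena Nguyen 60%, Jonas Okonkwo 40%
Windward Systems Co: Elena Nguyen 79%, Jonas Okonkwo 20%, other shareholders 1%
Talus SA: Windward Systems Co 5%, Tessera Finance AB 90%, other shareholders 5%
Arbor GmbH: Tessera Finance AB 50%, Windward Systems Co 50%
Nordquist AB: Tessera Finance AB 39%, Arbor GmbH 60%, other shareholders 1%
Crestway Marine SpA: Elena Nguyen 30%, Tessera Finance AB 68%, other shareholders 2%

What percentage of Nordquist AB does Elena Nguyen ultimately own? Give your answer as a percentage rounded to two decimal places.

65.10%

Elena reaches Nordquist along 3 paths.
Via Tessera: 60% × 39% = 23.4%.
Via Tessera → Arbor: 60% × 50% × 60% = 18%.
Via Windward → Arbor: 79% × 50% × 60% = 23.7%.
Total: 23.4% + 18% + 23.7% = 65.1%.
Rounded: 65.10%.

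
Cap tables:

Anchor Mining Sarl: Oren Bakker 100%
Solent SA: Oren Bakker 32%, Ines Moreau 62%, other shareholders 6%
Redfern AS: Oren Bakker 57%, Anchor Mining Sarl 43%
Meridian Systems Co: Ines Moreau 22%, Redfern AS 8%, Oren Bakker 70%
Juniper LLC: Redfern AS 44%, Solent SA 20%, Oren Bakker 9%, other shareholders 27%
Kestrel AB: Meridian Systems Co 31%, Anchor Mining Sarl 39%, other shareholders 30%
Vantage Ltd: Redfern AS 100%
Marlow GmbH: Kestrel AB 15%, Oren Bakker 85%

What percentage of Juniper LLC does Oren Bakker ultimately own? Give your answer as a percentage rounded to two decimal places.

59.40%

Oren reaches Juniper along 4 paths.
Via Redfern: 57% × 44% = 25.08%.
Via Anchor → Redfern: 100% × 43% × 44% = 18.92%.
Via Solent: 32% × 20% = 6.4%.
Direct stake: 9% = 9%.
Total: 25.08% + 18.92% + 6.4% + 9% = 59.4%.
Rounded: 59.40%.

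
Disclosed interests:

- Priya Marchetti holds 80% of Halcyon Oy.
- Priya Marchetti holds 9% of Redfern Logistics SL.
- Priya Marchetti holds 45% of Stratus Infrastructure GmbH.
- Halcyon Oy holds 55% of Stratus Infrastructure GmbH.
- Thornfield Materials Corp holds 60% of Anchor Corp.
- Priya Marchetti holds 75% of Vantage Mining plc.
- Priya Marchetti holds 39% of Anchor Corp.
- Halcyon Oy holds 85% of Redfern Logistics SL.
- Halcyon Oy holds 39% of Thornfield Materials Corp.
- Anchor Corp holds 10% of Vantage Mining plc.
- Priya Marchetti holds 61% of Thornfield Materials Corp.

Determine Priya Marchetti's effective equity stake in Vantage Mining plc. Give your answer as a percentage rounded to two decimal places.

Priya reaches Vantage along 4 paths.
Via Thornfield → Anchor: 61% × 60% × 10% = 3.66%.
Via Halcyon → Thornfield → Anchor: 80% × 39% × 60% × 10% = 1.872%.
Via Anchor: 39% × 10% = 3.9%.
Direct stake: 75% = 75%.
Total: 3.66% + 1.872% + 3.9% + 75% = 84.432%.
Rounded: 84.43%.

84.43%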